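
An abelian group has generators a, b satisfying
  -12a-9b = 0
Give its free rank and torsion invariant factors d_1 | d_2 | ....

Answer: M ≅ ℤ^1 ⊕ ℤ/3

Derivation:
rank_ℚ(R)=1; free=2−1=1
SNF(R) diag = [3] → torsion [3]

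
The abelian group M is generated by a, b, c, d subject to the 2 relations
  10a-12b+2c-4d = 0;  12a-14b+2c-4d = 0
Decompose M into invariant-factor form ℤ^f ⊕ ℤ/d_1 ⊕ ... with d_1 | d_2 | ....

Answer: M ≅ ℤ^2 ⊕ ℤ/2 ⊕ ℤ/2

Derivation:
rank_ℚ(R)=2; free=4−2=2
SNF(R) diag = [2, 2] → torsion [2, 2]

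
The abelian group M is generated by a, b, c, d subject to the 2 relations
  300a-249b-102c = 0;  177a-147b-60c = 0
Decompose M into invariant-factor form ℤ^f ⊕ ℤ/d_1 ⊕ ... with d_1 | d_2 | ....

Answer: M ≅ ℤ^2 ⊕ ℤ/3 ⊕ ℤ/9

Derivation:
rank_ℚ(R)=2; free=4−2=2
SNF(R) diag = [3, 9] → torsion [3, 9]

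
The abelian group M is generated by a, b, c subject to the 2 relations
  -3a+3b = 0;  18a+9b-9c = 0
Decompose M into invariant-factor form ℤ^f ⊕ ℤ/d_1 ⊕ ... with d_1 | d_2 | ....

rank_ℚ(R)=2; free=3−2=1
SNF(R) diag = [3, 9] → torsion [3, 9]

Answer: M ≅ ℤ^1 ⊕ ℤ/3 ⊕ ℤ/9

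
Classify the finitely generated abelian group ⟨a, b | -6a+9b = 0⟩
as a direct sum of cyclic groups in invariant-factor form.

rank_ℚ(R)=1; free=2−1=1
SNF(R) diag = [3] → torsion [3]

Answer: M ≅ ℤ^1 ⊕ ℤ/3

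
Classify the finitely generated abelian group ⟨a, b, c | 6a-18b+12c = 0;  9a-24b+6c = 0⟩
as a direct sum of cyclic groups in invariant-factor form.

rank_ℚ(R)=2; free=3−2=1
SNF(R) diag = [3, 6] → torsion [3, 6]

Answer: M ≅ ℤ^1 ⊕ ℤ/3 ⊕ ℤ/6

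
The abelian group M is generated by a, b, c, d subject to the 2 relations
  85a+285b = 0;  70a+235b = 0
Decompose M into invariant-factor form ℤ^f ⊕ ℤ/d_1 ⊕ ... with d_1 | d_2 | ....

rank_ℚ(R)=2; free=4−2=2
SNF(R) diag = [5, 5] → torsion [5, 5]

Answer: M ≅ ℤ^2 ⊕ ℤ/5 ⊕ ℤ/5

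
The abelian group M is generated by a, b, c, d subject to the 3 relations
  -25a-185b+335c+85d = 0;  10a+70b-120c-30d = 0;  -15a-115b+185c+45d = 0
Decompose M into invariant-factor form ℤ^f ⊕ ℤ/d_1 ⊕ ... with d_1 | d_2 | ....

rank_ℚ(R)=3; free=4−3=1
SNF(R) diag = [5, 10, 10] → torsion [5, 10, 10]

Answer: M ≅ ℤ^1 ⊕ ℤ/5 ⊕ ℤ/10 ⊕ ℤ/10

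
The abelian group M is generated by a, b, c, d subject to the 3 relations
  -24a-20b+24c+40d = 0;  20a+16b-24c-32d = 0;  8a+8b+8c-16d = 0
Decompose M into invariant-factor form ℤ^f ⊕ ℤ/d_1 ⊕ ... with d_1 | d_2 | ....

rank_ℚ(R)=3; free=4−3=1
SNF(R) diag = [4, 4, 8] → torsion [4, 4, 8]

Answer: M ≅ ℤ^1 ⊕ ℤ/4 ⊕ ℤ/4 ⊕ ℤ/8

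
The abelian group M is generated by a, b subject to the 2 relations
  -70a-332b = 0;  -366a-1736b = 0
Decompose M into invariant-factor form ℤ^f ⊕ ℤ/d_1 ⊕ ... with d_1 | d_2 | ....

rank_ℚ(R)=2; free=2−2=0
SNF(R) diag = [2, 4] → torsion [2, 4]

Answer: M ≅ ℤ/2 ⊕ ℤ/4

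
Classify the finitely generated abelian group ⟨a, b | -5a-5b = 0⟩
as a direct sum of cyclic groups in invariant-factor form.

rank_ℚ(R)=1; free=2−1=1
SNF(R) diag = [5] → torsion [5]

Answer: M ≅ ℤ^1 ⊕ ℤ/5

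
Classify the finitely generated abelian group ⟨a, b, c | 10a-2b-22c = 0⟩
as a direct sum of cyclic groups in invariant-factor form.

Answer: M ≅ ℤ^2 ⊕ ℤ/2

Derivation:
rank_ℚ(R)=1; free=3−1=2
SNF(R) diag = [2] → torsion [2]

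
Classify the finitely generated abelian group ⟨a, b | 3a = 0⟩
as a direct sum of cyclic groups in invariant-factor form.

rank_ℚ(R)=1; free=2−1=1
SNF(R) diag = [3] → torsion [3]

Answer: M ≅ ℤ^1 ⊕ ℤ/3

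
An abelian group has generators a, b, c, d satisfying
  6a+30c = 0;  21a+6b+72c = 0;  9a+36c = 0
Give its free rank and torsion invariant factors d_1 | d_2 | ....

Answer: M ≅ ℤ^1 ⊕ ℤ/3 ⊕ ℤ/6 ⊕ ℤ/18

Derivation:
rank_ℚ(R)=3; free=4−3=1
SNF(R) diag = [3, 6, 18] → torsion [3, 6, 18]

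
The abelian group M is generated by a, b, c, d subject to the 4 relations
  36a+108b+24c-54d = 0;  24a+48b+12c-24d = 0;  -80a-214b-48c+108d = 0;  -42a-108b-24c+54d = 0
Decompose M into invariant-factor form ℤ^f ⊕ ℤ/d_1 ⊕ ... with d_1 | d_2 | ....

rank_ℚ(R)=4; free=4−4=0
SNF(R) diag = [2, 6, 6, 12] → torsion [2, 6, 6, 12]

Answer: M ≅ ℤ/2 ⊕ ℤ/6 ⊕ ℤ/6 ⊕ ℤ/12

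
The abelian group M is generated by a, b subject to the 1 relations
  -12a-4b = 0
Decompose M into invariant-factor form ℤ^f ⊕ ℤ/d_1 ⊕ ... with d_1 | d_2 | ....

rank_ℚ(R)=1; free=2−1=1
SNF(R) diag = [4] → torsion [4]

Answer: M ≅ ℤ^1 ⊕ ℤ/4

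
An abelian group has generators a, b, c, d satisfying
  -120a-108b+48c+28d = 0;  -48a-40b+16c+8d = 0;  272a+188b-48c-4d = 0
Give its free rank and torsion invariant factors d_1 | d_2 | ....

rank_ℚ(R)=3; free=4−3=1
SNF(R) diag = [4, 8, 16] → torsion [4, 8, 16]

Answer: M ≅ ℤ^1 ⊕ ℤ/4 ⊕ ℤ/8 ⊕ ℤ/16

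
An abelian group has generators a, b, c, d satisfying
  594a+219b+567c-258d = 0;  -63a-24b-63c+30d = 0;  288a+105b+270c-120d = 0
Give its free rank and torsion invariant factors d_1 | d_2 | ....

rank_ℚ(R)=3; free=4−3=1
SNF(R) diag = [3, 9, 9] → torsion [3, 9, 9]

Answer: M ≅ ℤ^1 ⊕ ℤ/3 ⊕ ℤ/9 ⊕ ℤ/9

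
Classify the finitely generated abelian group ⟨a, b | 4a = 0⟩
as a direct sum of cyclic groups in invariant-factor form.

Answer: M ≅ ℤ^1 ⊕ ℤ/4

Derivation:
rank_ℚ(R)=1; free=2−1=1
SNF(R) diag = [4] → torsion [4]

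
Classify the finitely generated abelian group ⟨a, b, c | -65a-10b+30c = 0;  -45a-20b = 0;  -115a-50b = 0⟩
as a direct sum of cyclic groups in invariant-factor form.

Answer: M ≅ ℤ/5 ⊕ ℤ/10 ⊕ ℤ/30

Derivation:
rank_ℚ(R)=3; free=3−3=0
SNF(R) diag = [5, 10, 30] → torsion [5, 10, 30]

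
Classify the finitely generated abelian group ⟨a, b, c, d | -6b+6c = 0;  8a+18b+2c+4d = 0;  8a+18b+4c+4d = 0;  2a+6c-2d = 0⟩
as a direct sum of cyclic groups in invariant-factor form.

rank_ℚ(R)=4; free=4−4=0
SNF(R) diag = [2, 2, 6, 12] → torsion [2, 2, 6, 12]

Answer: M ≅ ℤ/2 ⊕ ℤ/2 ⊕ ℤ/6 ⊕ ℤ/12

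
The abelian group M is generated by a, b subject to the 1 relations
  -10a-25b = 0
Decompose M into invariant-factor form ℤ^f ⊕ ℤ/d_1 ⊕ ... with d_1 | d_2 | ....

rank_ℚ(R)=1; free=2−1=1
SNF(R) diag = [5] → torsion [5]

Answer: M ≅ ℤ^1 ⊕ ℤ/5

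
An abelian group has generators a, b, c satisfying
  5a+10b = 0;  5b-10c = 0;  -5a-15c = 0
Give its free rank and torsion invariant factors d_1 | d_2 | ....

rank_ℚ(R)=3; free=3−3=0
SNF(R) diag = [5, 5, 5] → torsion [5, 5, 5]

Answer: M ≅ ℤ/5 ⊕ ℤ/5 ⊕ ℤ/5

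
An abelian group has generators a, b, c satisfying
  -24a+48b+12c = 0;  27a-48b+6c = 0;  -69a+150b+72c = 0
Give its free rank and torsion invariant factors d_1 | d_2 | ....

rank_ℚ(R)=3; free=3−3=0
SNF(R) diag = [3, 6, 12] → torsion [3, 6, 12]

Answer: M ≅ ℤ/3 ⊕ ℤ/6 ⊕ ℤ/12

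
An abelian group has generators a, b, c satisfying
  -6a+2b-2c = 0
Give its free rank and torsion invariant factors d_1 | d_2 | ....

rank_ℚ(R)=1; free=3−1=2
SNF(R) diag = [2] → torsion [2]

Answer: M ≅ ℤ^2 ⊕ ℤ/2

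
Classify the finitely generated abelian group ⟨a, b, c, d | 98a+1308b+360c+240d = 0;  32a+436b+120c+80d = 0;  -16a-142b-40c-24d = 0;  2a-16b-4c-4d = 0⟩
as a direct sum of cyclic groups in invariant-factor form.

rank_ℚ(R)=4; free=4−4=0
SNF(R) diag = [2, 2, 4, 8] → torsion [2, 2, 4, 8]

Answer: M ≅ ℤ/2 ⊕ ℤ/2 ⊕ ℤ/4 ⊕ ℤ/8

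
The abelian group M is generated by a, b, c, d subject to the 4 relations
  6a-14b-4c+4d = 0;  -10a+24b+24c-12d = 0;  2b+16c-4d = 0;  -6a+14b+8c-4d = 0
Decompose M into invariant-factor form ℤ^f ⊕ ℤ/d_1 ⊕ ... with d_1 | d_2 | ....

rank_ℚ(R)=4; free=4−4=0
SNF(R) diag = [2, 2, 4, 12] → torsion [2, 2, 4, 12]

Answer: M ≅ ℤ/2 ⊕ ℤ/2 ⊕ ℤ/4 ⊕ ℤ/12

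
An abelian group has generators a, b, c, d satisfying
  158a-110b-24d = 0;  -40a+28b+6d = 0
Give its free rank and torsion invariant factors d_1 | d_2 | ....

rank_ℚ(R)=2; free=4−2=2
SNF(R) diag = [2, 6] → torsion [2, 6]

Answer: M ≅ ℤ^2 ⊕ ℤ/2 ⊕ ℤ/6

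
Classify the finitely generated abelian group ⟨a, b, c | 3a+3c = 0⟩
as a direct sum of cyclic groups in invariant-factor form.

rank_ℚ(R)=1; free=3−1=2
SNF(R) diag = [3] → torsion [3]

Answer: M ≅ ℤ^2 ⊕ ℤ/3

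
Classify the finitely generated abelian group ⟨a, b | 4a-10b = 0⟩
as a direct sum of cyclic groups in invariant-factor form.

Answer: M ≅ ℤ^1 ⊕ ℤ/2

Derivation:
rank_ℚ(R)=1; free=2−1=1
SNF(R) diag = [2] → torsion [2]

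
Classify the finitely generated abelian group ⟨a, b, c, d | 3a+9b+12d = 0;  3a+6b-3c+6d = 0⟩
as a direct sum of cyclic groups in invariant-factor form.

rank_ℚ(R)=2; free=4−2=2
SNF(R) diag = [3, 3] → torsion [3, 3]

Answer: M ≅ ℤ^2 ⊕ ℤ/3 ⊕ ℤ/3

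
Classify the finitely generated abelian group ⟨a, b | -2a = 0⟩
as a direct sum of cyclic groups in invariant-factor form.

rank_ℚ(R)=1; free=2−1=1
SNF(R) diag = [2] → torsion [2]

Answer: M ≅ ℤ^1 ⊕ ℤ/2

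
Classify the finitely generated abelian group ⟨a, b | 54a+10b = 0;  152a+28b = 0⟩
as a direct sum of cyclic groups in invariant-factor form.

Answer: M ≅ ℤ/2 ⊕ ℤ/4

Derivation:
rank_ℚ(R)=2; free=2−2=0
SNF(R) diag = [2, 4] → torsion [2, 4]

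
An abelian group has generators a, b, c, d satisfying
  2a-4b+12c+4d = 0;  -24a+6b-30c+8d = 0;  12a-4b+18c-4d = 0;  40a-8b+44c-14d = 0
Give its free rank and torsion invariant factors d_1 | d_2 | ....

Answer: M ≅ ℤ/2 ⊕ ℤ/2 ⊕ ℤ/2 ⊕ ℤ/2

Derivation:
rank_ℚ(R)=4; free=4−4=0
SNF(R) diag = [2, 2, 2, 2] → torsion [2, 2, 2, 2]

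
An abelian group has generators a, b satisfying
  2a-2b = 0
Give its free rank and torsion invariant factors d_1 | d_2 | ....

Answer: M ≅ ℤ^1 ⊕ ℤ/2

Derivation:
rank_ℚ(R)=1; free=2−1=1
SNF(R) diag = [2] → torsion [2]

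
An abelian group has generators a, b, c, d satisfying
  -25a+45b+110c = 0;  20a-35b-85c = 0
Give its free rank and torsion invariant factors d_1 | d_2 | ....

rank_ℚ(R)=2; free=4−2=2
SNF(R) diag = [5, 5] → torsion [5, 5]

Answer: M ≅ ℤ^2 ⊕ ℤ/5 ⊕ ℤ/5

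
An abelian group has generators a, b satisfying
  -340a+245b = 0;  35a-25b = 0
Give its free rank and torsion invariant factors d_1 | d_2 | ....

Answer: M ≅ ℤ/5 ⊕ ℤ/15

Derivation:
rank_ℚ(R)=2; free=2−2=0
SNF(R) diag = [5, 15] → torsion [5, 15]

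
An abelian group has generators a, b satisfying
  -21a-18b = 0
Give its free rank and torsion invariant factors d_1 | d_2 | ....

Answer: M ≅ ℤ^1 ⊕ ℤ/3

Derivation:
rank_ℚ(R)=1; free=2−1=1
SNF(R) diag = [3] → torsion [3]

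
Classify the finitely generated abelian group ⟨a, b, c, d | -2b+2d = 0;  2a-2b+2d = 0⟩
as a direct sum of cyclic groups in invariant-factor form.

Answer: M ≅ ℤ^2 ⊕ ℤ/2 ⊕ ℤ/2

Derivation:
rank_ℚ(R)=2; free=4−2=2
SNF(R) diag = [2, 2] → torsion [2, 2]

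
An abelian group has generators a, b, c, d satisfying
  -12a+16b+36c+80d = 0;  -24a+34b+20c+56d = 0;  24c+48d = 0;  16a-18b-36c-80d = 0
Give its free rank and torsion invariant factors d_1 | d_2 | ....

Answer: M ≅ ℤ/2 ⊕ ℤ/4 ⊕ ℤ/8 ⊕ ℤ/24

Derivation:
rank_ℚ(R)=4; free=4−4=0
SNF(R) diag = [2, 4, 8, 24] → torsion [2, 4, 8, 24]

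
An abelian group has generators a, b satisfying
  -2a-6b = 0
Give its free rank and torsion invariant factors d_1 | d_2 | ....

rank_ℚ(R)=1; free=2−1=1
SNF(R) diag = [2] → torsion [2]

Answer: M ≅ ℤ^1 ⊕ ℤ/2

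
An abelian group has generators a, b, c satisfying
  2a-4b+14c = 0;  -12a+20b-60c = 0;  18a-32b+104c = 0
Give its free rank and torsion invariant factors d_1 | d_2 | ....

rank_ℚ(R)=3; free=3−3=0
SNF(R) diag = [2, 2, 4] → torsion [2, 2, 4]

Answer: M ≅ ℤ/2 ⊕ ℤ/2 ⊕ ℤ/4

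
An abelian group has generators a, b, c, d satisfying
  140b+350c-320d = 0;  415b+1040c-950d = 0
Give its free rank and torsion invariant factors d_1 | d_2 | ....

Answer: M ≅ ℤ^2 ⊕ ℤ/5 ⊕ ℤ/10

Derivation:
rank_ℚ(R)=2; free=4−2=2
SNF(R) diag = [5, 10] → torsion [5, 10]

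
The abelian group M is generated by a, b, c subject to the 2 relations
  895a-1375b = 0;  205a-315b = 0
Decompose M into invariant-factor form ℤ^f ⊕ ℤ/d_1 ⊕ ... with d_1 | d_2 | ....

rank_ℚ(R)=2; free=3−2=1
SNF(R) diag = [5, 10] → torsion [5, 10]

Answer: M ≅ ℤ^1 ⊕ ℤ/5 ⊕ ℤ/10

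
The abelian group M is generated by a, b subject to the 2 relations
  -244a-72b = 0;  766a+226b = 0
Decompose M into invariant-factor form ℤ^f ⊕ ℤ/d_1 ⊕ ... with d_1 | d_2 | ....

rank_ℚ(R)=2; free=2−2=0
SNF(R) diag = [2, 4] → torsion [2, 4]

Answer: M ≅ ℤ/2 ⊕ ℤ/4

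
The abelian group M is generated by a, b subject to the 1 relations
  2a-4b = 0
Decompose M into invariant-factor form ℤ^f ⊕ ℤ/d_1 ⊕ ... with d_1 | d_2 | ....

Answer: M ≅ ℤ^1 ⊕ ℤ/2

Derivation:
rank_ℚ(R)=1; free=2−1=1
SNF(R) diag = [2] → torsion [2]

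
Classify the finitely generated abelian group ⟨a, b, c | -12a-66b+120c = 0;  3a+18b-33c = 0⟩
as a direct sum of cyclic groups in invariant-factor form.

Answer: M ≅ ℤ^1 ⊕ ℤ/3 ⊕ ℤ/6

Derivation:
rank_ℚ(R)=2; free=3−2=1
SNF(R) diag = [3, 6] → torsion [3, 6]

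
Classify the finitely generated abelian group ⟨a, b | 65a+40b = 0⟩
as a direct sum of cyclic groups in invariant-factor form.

rank_ℚ(R)=1; free=2−1=1
SNF(R) diag = [5] → torsion [5]

Answer: M ≅ ℤ^1 ⊕ ℤ/5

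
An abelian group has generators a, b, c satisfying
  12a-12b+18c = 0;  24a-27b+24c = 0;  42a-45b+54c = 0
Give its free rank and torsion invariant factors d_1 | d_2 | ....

Answer: M ≅ ℤ/3 ⊕ ℤ/6 ⊕ ℤ/6

Derivation:
rank_ℚ(R)=3; free=3−3=0
SNF(R) diag = [3, 6, 6] → torsion [3, 6, 6]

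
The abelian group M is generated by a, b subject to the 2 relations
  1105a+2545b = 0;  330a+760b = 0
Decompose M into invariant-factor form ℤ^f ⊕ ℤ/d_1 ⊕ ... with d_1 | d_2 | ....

rank_ℚ(R)=2; free=2−2=0
SNF(R) diag = [5, 10] → torsion [5, 10]

Answer: M ≅ ℤ/5 ⊕ ℤ/10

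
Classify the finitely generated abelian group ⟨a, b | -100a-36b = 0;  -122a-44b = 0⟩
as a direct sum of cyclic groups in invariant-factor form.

rank_ℚ(R)=2; free=2−2=0
SNF(R) diag = [2, 4] → torsion [2, 4]

Answer: M ≅ ℤ/2 ⊕ ℤ/4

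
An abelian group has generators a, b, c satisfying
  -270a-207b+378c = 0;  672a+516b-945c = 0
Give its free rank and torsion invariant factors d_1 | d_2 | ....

rank_ℚ(R)=2; free=3−2=1
SNF(R) diag = [3, 9] → torsion [3, 9]

Answer: M ≅ ℤ^1 ⊕ ℤ/3 ⊕ ℤ/9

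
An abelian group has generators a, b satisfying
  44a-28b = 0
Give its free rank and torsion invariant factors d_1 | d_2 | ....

rank_ℚ(R)=1; free=2−1=1
SNF(R) diag = [4] → torsion [4]

Answer: M ≅ ℤ^1 ⊕ ℤ/4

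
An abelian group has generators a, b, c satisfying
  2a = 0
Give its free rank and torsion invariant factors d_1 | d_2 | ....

rank_ℚ(R)=1; free=3−1=2
SNF(R) diag = [2] → torsion [2]

Answer: M ≅ ℤ^2 ⊕ ℤ/2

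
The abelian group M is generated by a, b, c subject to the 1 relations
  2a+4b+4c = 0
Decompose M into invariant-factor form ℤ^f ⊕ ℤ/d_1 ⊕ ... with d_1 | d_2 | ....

rank_ℚ(R)=1; free=3−1=2
SNF(R) diag = [2] → torsion [2]

Answer: M ≅ ℤ^2 ⊕ ℤ/2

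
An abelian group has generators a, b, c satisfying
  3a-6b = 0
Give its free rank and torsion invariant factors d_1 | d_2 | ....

rank_ℚ(R)=1; free=3−1=2
SNF(R) diag = [3] → torsion [3]

Answer: M ≅ ℤ^2 ⊕ ℤ/3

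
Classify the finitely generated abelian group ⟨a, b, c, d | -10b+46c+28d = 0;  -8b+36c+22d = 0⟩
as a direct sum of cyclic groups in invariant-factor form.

rank_ℚ(R)=2; free=4−2=2
SNF(R) diag = [2, 2] → torsion [2, 2]

Answer: M ≅ ℤ^2 ⊕ ℤ/2 ⊕ ℤ/2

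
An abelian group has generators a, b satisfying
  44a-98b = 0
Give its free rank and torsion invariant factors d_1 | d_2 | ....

Answer: M ≅ ℤ^1 ⊕ ℤ/2

Derivation:
rank_ℚ(R)=1; free=2−1=1
SNF(R) diag = [2] → torsion [2]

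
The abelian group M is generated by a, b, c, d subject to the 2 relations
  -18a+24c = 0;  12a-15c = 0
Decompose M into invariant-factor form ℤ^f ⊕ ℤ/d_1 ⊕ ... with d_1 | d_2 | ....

Answer: M ≅ ℤ^2 ⊕ ℤ/3 ⊕ ℤ/6

Derivation:
rank_ℚ(R)=2; free=4−2=2
SNF(R) diag = [3, 6] → torsion [3, 6]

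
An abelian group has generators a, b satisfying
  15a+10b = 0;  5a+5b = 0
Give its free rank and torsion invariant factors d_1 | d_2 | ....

rank_ℚ(R)=2; free=2−2=0
SNF(R) diag = [5, 5] → torsion [5, 5]

Answer: M ≅ ℤ/5 ⊕ ℤ/5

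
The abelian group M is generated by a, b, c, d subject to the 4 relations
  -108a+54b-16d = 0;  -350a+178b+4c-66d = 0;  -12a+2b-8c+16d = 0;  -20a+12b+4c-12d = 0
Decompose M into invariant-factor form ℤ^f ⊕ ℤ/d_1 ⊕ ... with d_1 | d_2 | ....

Answer: M ≅ ℤ/2 ⊕ ℤ/2 ⊕ ℤ/4 ⊕ ℤ/8

Derivation:
rank_ℚ(R)=4; free=4−4=0
SNF(R) diag = [2, 2, 4, 8] → torsion [2, 2, 4, 8]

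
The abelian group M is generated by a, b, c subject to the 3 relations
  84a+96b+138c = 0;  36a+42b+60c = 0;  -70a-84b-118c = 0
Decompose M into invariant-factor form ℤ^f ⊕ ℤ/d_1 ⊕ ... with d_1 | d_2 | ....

rank_ℚ(R)=3; free=3−3=0
SNF(R) diag = [2, 6, 6] → torsion [2, 6, 6]

Answer: M ≅ ℤ/2 ⊕ ℤ/6 ⊕ ℤ/6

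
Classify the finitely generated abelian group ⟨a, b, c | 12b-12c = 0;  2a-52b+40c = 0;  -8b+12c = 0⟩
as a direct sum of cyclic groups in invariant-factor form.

rank_ℚ(R)=3; free=3−3=0
SNF(R) diag = [2, 4, 12] → torsion [2, 4, 12]

Answer: M ≅ ℤ/2 ⊕ ℤ/4 ⊕ ℤ/12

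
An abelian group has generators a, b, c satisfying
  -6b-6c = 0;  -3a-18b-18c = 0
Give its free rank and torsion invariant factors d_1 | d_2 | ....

rank_ℚ(R)=2; free=3−2=1
SNF(R) diag = [3, 6] → torsion [3, 6]

Answer: M ≅ ℤ^1 ⊕ ℤ/3 ⊕ ℤ/6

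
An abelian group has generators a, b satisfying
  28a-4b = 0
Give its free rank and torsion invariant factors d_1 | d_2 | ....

rank_ℚ(R)=1; free=2−1=1
SNF(R) diag = [4] → torsion [4]

Answer: M ≅ ℤ^1 ⊕ ℤ/4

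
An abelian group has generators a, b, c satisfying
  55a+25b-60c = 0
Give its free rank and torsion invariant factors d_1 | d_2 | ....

Answer: M ≅ ℤ^2 ⊕ ℤ/5

Derivation:
rank_ℚ(R)=1; free=3−1=2
SNF(R) diag = [5] → torsion [5]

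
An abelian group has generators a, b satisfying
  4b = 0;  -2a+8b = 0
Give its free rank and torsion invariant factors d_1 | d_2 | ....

Answer: M ≅ ℤ/2 ⊕ ℤ/4

Derivation:
rank_ℚ(R)=2; free=2−2=0
SNF(R) diag = [2, 4] → torsion [2, 4]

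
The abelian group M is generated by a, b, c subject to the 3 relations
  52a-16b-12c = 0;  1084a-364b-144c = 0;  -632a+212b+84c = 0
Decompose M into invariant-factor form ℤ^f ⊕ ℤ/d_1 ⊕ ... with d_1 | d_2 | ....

rank_ℚ(R)=3; free=3−3=0
SNF(R) diag = [4, 12, 24] → torsion [4, 12, 24]

Answer: M ≅ ℤ/4 ⊕ ℤ/12 ⊕ ℤ/24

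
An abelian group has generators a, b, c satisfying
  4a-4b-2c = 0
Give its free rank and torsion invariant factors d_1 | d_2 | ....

Answer: M ≅ ℤ^2 ⊕ ℤ/2

Derivation:
rank_ℚ(R)=1; free=3−1=2
SNF(R) diag = [2] → torsion [2]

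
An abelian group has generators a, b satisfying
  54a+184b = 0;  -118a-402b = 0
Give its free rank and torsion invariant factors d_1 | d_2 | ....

Answer: M ≅ ℤ/2 ⊕ ℤ/2

Derivation:
rank_ℚ(R)=2; free=2−2=0
SNF(R) diag = [2, 2] → torsion [2, 2]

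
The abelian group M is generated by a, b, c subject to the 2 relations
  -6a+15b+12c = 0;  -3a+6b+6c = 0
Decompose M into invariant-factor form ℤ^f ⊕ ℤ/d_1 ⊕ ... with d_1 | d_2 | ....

Answer: M ≅ ℤ^1 ⊕ ℤ/3 ⊕ ℤ/3

Derivation:
rank_ℚ(R)=2; free=3−2=1
SNF(R) diag = [3, 3] → torsion [3, 3]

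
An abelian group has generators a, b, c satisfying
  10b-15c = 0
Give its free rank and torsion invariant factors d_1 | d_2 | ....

rank_ℚ(R)=1; free=3−1=2
SNF(R) diag = [5] → torsion [5]

Answer: M ≅ ℤ^2 ⊕ ℤ/5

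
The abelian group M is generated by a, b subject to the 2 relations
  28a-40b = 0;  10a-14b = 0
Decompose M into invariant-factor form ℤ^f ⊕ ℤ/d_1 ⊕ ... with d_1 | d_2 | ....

rank_ℚ(R)=2; free=2−2=0
SNF(R) diag = [2, 4] → torsion [2, 4]

Answer: M ≅ ℤ/2 ⊕ ℤ/4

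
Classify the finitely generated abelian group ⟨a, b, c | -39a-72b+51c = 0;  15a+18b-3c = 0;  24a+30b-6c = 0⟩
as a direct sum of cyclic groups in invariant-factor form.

rank_ℚ(R)=3; free=3−3=0
SNF(R) diag = [3, 6, 18] → torsion [3, 6, 18]

Answer: M ≅ ℤ/3 ⊕ ℤ/6 ⊕ ℤ/18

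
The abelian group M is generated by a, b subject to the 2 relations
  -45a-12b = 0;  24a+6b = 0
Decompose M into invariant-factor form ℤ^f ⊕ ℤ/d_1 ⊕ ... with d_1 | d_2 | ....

rank_ℚ(R)=2; free=2−2=0
SNF(R) diag = [3, 6] → torsion [3, 6]

Answer: M ≅ ℤ/3 ⊕ ℤ/6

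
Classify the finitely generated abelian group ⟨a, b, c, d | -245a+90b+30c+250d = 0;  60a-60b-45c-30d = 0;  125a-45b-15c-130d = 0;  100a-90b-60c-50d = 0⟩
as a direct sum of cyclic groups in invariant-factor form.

rank_ℚ(R)=4; free=4−4=0
SNF(R) diag = [5, 15, 15, 30] → torsion [5, 15, 15, 30]

Answer: M ≅ ℤ/5 ⊕ ℤ/15 ⊕ ℤ/15 ⊕ ℤ/30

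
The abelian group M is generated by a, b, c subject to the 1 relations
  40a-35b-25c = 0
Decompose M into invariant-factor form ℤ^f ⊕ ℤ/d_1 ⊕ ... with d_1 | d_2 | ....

Answer: M ≅ ℤ^2 ⊕ ℤ/5

Derivation:
rank_ℚ(R)=1; free=3−1=2
SNF(R) diag = [5] → torsion [5]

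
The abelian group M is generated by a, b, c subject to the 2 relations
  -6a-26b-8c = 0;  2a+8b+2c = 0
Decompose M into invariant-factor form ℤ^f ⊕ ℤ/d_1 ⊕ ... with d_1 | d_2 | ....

rank_ℚ(R)=2; free=3−2=1
SNF(R) diag = [2, 2] → torsion [2, 2]

Answer: M ≅ ℤ^1 ⊕ ℤ/2 ⊕ ℤ/2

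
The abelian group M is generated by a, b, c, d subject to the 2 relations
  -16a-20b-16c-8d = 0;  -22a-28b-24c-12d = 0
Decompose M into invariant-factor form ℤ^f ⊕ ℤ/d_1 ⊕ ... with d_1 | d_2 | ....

rank_ℚ(R)=2; free=4−2=2
SNF(R) diag = [2, 4] → torsion [2, 4]

Answer: M ≅ ℤ^2 ⊕ ℤ/2 ⊕ ℤ/4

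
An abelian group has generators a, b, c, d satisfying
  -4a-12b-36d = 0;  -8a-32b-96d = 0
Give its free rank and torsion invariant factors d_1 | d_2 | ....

rank_ℚ(R)=2; free=4−2=2
SNF(R) diag = [4, 8] → torsion [4, 8]

Answer: M ≅ ℤ^2 ⊕ ℤ/4 ⊕ ℤ/8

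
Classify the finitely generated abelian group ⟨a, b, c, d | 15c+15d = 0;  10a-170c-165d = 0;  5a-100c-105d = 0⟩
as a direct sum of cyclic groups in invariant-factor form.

Answer: M ≅ ℤ^1 ⊕ ℤ/5 ⊕ ℤ/15 ⊕ ℤ/15

Derivation:
rank_ℚ(R)=3; free=4−3=1
SNF(R) diag = [5, 15, 15] → torsion [5, 15, 15]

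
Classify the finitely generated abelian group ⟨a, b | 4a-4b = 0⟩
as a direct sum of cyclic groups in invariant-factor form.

rank_ℚ(R)=1; free=2−1=1
SNF(R) diag = [4] → torsion [4]

Answer: M ≅ ℤ^1 ⊕ ℤ/4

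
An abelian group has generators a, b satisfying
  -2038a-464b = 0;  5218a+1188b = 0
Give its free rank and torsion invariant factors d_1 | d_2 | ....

rank_ℚ(R)=2; free=2−2=0
SNF(R) diag = [2, 4] → torsion [2, 4]

Answer: M ≅ ℤ/2 ⊕ ℤ/4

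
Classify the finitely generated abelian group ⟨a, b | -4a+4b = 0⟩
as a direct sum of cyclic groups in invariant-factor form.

rank_ℚ(R)=1; free=2−1=1
SNF(R) diag = [4] → torsion [4]

Answer: M ≅ ℤ^1 ⊕ ℤ/4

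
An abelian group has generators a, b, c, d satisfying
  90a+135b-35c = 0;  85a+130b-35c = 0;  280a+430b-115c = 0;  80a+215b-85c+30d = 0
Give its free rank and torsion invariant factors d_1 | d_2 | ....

rank_ℚ(R)=4; free=4−4=0
SNF(R) diag = [5, 5, 15, 30] → torsion [5, 5, 15, 30]

Answer: M ≅ ℤ/5 ⊕ ℤ/5 ⊕ ℤ/15 ⊕ ℤ/30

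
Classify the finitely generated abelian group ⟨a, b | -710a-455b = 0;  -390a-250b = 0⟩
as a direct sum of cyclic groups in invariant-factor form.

rank_ℚ(R)=2; free=2−2=0
SNF(R) diag = [5, 10] → torsion [5, 10]

Answer: M ≅ ℤ/5 ⊕ ℤ/10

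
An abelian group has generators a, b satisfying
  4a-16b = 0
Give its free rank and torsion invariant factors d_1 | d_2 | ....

Answer: M ≅ ℤ^1 ⊕ ℤ/4

Derivation:
rank_ℚ(R)=1; free=2−1=1
SNF(R) diag = [4] → torsion [4]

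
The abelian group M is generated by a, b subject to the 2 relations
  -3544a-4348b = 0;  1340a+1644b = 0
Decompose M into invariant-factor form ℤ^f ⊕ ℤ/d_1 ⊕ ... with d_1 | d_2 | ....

Answer: M ≅ ℤ/4 ⊕ ℤ/4

Derivation:
rank_ℚ(R)=2; free=2−2=0
SNF(R) diag = [4, 4] → torsion [4, 4]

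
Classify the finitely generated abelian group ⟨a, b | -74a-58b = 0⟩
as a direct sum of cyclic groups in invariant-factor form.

rank_ℚ(R)=1; free=2−1=1
SNF(R) diag = [2] → torsion [2]

Answer: M ≅ ℤ^1 ⊕ ℤ/2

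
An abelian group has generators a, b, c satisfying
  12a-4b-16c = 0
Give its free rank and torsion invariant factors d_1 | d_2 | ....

Answer: M ≅ ℤ^2 ⊕ ℤ/4

Derivation:
rank_ℚ(R)=1; free=3−1=2
SNF(R) diag = [4] → torsion [4]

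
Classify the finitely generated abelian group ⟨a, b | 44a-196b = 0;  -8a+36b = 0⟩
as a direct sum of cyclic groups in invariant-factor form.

Answer: M ≅ ℤ/4 ⊕ ℤ/4

Derivation:
rank_ℚ(R)=2; free=2−2=0
SNF(R) diag = [4, 4] → torsion [4, 4]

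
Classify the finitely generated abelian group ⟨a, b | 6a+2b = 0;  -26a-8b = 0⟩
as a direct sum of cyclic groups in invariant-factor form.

Answer: M ≅ ℤ/2 ⊕ ℤ/2

Derivation:
rank_ℚ(R)=2; free=2−2=0
SNF(R) diag = [2, 2] → torsion [2, 2]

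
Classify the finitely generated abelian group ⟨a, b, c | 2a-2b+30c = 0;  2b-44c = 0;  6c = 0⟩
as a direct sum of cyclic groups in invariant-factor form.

Answer: M ≅ ℤ/2 ⊕ ℤ/2 ⊕ ℤ/6

Derivation:
rank_ℚ(R)=3; free=3−3=0
SNF(R) diag = [2, 2, 6] → torsion [2, 2, 6]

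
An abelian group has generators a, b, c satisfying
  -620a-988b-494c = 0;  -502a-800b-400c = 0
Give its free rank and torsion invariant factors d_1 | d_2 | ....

Answer: M ≅ ℤ^1 ⊕ ℤ/2 ⊕ ℤ/6

Derivation:
rank_ℚ(R)=2; free=3−2=1
SNF(R) diag = [2, 6] → torsion [2, 6]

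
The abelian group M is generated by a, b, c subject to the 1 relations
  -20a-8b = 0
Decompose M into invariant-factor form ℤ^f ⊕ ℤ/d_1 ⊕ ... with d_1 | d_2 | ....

Answer: M ≅ ℤ^2 ⊕ ℤ/4

Derivation:
rank_ℚ(R)=1; free=3−1=2
SNF(R) diag = [4] → torsion [4]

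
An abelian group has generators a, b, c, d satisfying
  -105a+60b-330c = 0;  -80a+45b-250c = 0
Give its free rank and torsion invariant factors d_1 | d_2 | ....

rank_ℚ(R)=2; free=4−2=2
SNF(R) diag = [5, 15] → torsion [5, 15]

Answer: M ≅ ℤ^2 ⊕ ℤ/5 ⊕ ℤ/15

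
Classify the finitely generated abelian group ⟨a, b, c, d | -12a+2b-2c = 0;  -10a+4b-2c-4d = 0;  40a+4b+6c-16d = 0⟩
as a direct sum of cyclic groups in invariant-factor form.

Answer: M ≅ ℤ^1 ⊕ ℤ/2 ⊕ ℤ/2 ⊕ ℤ/2

Derivation:
rank_ℚ(R)=3; free=4−3=1
SNF(R) diag = [2, 2, 2] → torsion [2, 2, 2]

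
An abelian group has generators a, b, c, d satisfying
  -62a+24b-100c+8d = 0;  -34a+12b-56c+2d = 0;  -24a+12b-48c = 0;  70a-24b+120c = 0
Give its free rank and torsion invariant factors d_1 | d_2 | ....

Answer: M ≅ ℤ/2 ⊕ ℤ/2 ⊕ ℤ/4 ⊕ ℤ/12

Derivation:
rank_ℚ(R)=4; free=4−4=0
SNF(R) diag = [2, 2, 4, 12] → torsion [2, 2, 4, 12]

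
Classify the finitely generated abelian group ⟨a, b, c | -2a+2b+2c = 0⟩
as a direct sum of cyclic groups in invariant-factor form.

rank_ℚ(R)=1; free=3−1=2
SNF(R) diag = [2] → torsion [2]

Answer: M ≅ ℤ^2 ⊕ ℤ/2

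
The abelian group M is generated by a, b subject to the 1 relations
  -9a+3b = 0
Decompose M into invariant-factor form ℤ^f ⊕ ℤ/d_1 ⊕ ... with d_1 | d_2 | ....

rank_ℚ(R)=1; free=2−1=1
SNF(R) diag = [3] → torsion [3]

Answer: M ≅ ℤ^1 ⊕ ℤ/3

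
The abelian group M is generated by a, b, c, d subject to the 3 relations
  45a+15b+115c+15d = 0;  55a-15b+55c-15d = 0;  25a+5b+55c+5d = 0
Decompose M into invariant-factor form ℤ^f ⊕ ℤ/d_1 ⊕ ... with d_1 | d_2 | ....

rank_ℚ(R)=3; free=4−3=1
SNF(R) diag = [5, 10, 10] → torsion [5, 10, 10]

Answer: M ≅ ℤ^1 ⊕ ℤ/5 ⊕ ℤ/10 ⊕ ℤ/10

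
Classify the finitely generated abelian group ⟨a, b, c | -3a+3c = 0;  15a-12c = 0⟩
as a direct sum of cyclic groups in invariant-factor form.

rank_ℚ(R)=2; free=3−2=1
SNF(R) diag = [3, 3] → torsion [3, 3]

Answer: M ≅ ℤ^1 ⊕ ℤ/3 ⊕ ℤ/3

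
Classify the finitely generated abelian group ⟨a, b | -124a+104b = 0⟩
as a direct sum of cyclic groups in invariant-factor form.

rank_ℚ(R)=1; free=2−1=1
SNF(R) diag = [4] → torsion [4]

Answer: M ≅ ℤ^1 ⊕ ℤ/4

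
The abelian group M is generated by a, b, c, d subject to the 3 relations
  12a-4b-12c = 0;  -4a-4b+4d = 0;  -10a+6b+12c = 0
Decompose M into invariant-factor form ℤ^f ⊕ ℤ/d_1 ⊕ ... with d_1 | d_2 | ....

rank_ℚ(R)=3; free=4−3=1
SNF(R) diag = [2, 4, 4] → torsion [2, 4, 4]

Answer: M ≅ ℤ^1 ⊕ ℤ/2 ⊕ ℤ/4 ⊕ ℤ/4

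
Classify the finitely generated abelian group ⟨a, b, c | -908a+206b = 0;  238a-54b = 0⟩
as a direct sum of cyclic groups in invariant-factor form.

Answer: M ≅ ℤ^1 ⊕ ℤ/2 ⊕ ℤ/2

Derivation:
rank_ℚ(R)=2; free=3−2=1
SNF(R) diag = [2, 2] → torsion [2, 2]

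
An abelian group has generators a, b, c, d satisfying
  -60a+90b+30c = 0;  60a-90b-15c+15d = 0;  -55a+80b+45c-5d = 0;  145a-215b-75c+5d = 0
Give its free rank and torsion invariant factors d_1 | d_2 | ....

Answer: M ≅ ℤ/5 ⊕ ℤ/15 ⊕ ℤ/15 ⊕ ℤ/30

Derivation:
rank_ℚ(R)=4; free=4−4=0
SNF(R) diag = [5, 15, 15, 30] → torsion [5, 15, 15, 30]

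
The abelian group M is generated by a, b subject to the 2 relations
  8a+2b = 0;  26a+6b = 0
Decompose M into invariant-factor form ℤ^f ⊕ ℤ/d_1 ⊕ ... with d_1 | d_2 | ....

rank_ℚ(R)=2; free=2−2=0
SNF(R) diag = [2, 2] → torsion [2, 2]

Answer: M ≅ ℤ/2 ⊕ ℤ/2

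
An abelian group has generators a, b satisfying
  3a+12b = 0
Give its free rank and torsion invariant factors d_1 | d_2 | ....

Answer: M ≅ ℤ^1 ⊕ ℤ/3

Derivation:
rank_ℚ(R)=1; free=2−1=1
SNF(R) diag = [3] → torsion [3]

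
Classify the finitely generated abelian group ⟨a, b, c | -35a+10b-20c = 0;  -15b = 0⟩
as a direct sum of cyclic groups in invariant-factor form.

rank_ℚ(R)=2; free=3−2=1
SNF(R) diag = [5, 15] → torsion [5, 15]

Answer: M ≅ ℤ^1 ⊕ ℤ/5 ⊕ ℤ/15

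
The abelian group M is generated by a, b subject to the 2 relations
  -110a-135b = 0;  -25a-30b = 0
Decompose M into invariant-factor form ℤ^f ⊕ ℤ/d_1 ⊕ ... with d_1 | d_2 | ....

Answer: M ≅ ℤ/5 ⊕ ℤ/15

Derivation:
rank_ℚ(R)=2; free=2−2=0
SNF(R) diag = [5, 15] → torsion [5, 15]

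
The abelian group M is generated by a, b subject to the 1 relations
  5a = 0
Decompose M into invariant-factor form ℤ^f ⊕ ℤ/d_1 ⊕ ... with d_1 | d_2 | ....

Answer: M ≅ ℤ^1 ⊕ ℤ/5

Derivation:
rank_ℚ(R)=1; free=2−1=1
SNF(R) diag = [5] → torsion [5]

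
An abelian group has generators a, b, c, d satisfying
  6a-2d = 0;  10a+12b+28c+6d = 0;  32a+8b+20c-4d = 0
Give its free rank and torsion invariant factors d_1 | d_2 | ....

rank_ℚ(R)=3; free=4−3=1
SNF(R) diag = [2, 4, 4] → torsion [2, 4, 4]

Answer: M ≅ ℤ^1 ⊕ ℤ/2 ⊕ ℤ/4 ⊕ ℤ/4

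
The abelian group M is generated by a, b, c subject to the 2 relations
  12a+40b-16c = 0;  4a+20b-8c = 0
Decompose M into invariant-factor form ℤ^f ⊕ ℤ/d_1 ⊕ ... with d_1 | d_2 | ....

Answer: M ≅ ℤ^1 ⊕ ℤ/4 ⊕ ℤ/4

Derivation:
rank_ℚ(R)=2; free=3−2=1
SNF(R) diag = [4, 4] → torsion [4, 4]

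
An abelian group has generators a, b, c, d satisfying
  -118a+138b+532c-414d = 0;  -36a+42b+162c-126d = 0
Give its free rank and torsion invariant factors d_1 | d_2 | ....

rank_ℚ(R)=2; free=4−2=2
SNF(R) diag = [2, 6] → torsion [2, 6]

Answer: M ≅ ℤ^2 ⊕ ℤ/2 ⊕ ℤ/6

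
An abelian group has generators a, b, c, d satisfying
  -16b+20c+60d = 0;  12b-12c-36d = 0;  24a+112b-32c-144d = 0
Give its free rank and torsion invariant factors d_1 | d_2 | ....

Answer: M ≅ ℤ^1 ⊕ ℤ/4 ⊕ ℤ/12 ⊕ ℤ/24

Derivation:
rank_ℚ(R)=3; free=4−3=1
SNF(R) diag = [4, 12, 24] → torsion [4, 12, 24]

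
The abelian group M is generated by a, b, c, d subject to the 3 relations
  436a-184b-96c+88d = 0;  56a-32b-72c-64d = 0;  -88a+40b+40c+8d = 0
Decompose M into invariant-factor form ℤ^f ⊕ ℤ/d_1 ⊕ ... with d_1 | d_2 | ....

rank_ℚ(R)=3; free=4−3=1
SNF(R) diag = [4, 8, 24] → torsion [4, 8, 24]

Answer: M ≅ ℤ^1 ⊕ ℤ/4 ⊕ ℤ/8 ⊕ ℤ/24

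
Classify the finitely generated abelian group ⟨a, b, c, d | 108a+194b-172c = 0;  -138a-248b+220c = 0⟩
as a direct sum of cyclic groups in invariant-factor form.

Answer: M ≅ ℤ^2 ⊕ ℤ/2 ⊕ ℤ/6

Derivation:
rank_ℚ(R)=2; free=4−2=2
SNF(R) diag = [2, 6] → torsion [2, 6]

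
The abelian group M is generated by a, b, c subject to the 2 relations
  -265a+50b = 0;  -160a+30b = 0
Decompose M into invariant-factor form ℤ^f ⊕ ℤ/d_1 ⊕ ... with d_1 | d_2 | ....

Answer: M ≅ ℤ^1 ⊕ ℤ/5 ⊕ ℤ/10

Derivation:
rank_ℚ(R)=2; free=3−2=1
SNF(R) diag = [5, 10] → torsion [5, 10]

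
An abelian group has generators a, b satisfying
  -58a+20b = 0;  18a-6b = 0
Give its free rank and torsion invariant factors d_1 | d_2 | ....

rank_ℚ(R)=2; free=2−2=0
SNF(R) diag = [2, 6] → torsion [2, 6]

Answer: M ≅ ℤ/2 ⊕ ℤ/6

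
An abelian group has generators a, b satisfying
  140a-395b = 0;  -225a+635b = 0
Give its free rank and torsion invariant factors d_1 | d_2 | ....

rank_ℚ(R)=2; free=2−2=0
SNF(R) diag = [5, 5] → torsion [5, 5]

Answer: M ≅ ℤ/5 ⊕ ℤ/5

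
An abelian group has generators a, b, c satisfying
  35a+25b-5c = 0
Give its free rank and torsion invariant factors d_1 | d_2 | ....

rank_ℚ(R)=1; free=3−1=2
SNF(R) diag = [5] → torsion [5]

Answer: M ≅ ℤ^2 ⊕ ℤ/5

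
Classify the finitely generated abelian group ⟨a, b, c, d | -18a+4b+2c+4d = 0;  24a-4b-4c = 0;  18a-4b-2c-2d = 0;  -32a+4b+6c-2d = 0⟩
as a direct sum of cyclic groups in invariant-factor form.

Answer: M ≅ ℤ/2 ⊕ ℤ/2 ⊕ ℤ/2 ⊕ ℤ/4

Derivation:
rank_ℚ(R)=4; free=4−4=0
SNF(R) diag = [2, 2, 2, 4] → torsion [2, 2, 2, 4]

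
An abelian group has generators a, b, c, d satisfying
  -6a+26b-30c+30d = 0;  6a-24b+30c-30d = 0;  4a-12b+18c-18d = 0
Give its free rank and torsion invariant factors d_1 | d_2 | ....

rank_ℚ(R)=3; free=4−3=1
SNF(R) diag = [2, 2, 6] → torsion [2, 2, 6]

Answer: M ≅ ℤ^1 ⊕ ℤ/2 ⊕ ℤ/2 ⊕ ℤ/6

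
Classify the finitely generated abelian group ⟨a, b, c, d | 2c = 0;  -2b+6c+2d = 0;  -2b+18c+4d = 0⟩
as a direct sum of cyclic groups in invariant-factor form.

Answer: M ≅ ℤ^1 ⊕ ℤ/2 ⊕ ℤ/2 ⊕ ℤ/2

Derivation:
rank_ℚ(R)=3; free=4−3=1
SNF(R) diag = [2, 2, 2] → torsion [2, 2, 2]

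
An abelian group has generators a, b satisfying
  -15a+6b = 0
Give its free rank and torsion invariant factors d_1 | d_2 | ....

Answer: M ≅ ℤ^1 ⊕ ℤ/3

Derivation:
rank_ℚ(R)=1; free=2−1=1
SNF(R) diag = [3] → torsion [3]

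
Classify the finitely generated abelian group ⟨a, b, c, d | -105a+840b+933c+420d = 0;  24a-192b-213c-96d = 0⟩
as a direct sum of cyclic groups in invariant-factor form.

Answer: M ≅ ℤ^2 ⊕ ℤ/3 ⊕ ℤ/9

Derivation:
rank_ℚ(R)=2; free=4−2=2
SNF(R) diag = [3, 9] → torsion [3, 9]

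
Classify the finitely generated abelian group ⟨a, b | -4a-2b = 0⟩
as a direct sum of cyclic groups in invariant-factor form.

rank_ℚ(R)=1; free=2−1=1
SNF(R) diag = [2] → torsion [2]

Answer: M ≅ ℤ^1 ⊕ ℤ/2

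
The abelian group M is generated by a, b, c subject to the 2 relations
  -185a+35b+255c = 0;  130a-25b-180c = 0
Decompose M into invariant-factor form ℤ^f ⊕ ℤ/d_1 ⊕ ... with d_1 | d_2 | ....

rank_ℚ(R)=2; free=3−2=1
SNF(R) diag = [5, 15] → torsion [5, 15]

Answer: M ≅ ℤ^1 ⊕ ℤ/5 ⊕ ℤ/15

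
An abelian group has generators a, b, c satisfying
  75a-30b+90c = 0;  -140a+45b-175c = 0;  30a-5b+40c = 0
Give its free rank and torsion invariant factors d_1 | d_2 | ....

rank_ℚ(R)=3; free=3−3=0
SNF(R) diag = [5, 5, 15] → torsion [5, 5, 15]

Answer: M ≅ ℤ/5 ⊕ ℤ/5 ⊕ ℤ/15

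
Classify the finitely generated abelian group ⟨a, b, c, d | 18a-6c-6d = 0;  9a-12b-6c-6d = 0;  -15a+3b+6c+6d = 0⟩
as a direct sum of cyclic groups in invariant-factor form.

rank_ℚ(R)=3; free=4−3=1
SNF(R) diag = [3, 3, 6] → torsion [3, 3, 6]

Answer: M ≅ ℤ^1 ⊕ ℤ/3 ⊕ ℤ/3 ⊕ ℤ/6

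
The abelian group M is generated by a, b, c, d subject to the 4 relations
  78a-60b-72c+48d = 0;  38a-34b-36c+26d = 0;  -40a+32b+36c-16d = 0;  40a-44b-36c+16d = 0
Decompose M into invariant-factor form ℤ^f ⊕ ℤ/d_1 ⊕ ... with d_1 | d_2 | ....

rank_ℚ(R)=4; free=4−4=0
SNF(R) diag = [2, 6, 12, 36] → torsion [2, 6, 12, 36]

Answer: M ≅ ℤ/2 ⊕ ℤ/6 ⊕ ℤ/12 ⊕ ℤ/36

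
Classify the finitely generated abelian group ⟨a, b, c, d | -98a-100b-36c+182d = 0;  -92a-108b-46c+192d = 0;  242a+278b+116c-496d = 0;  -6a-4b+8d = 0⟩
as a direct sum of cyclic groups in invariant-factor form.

rank_ℚ(R)=4; free=4−4=0
SNF(R) diag = [2, 2, 2, 6] → torsion [2, 2, 2, 6]

Answer: M ≅ ℤ/2 ⊕ ℤ/2 ⊕ ℤ/2 ⊕ ℤ/6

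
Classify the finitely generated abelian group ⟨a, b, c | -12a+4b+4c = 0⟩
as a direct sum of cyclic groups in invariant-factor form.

Answer: M ≅ ℤ^2 ⊕ ℤ/4

Derivation:
rank_ℚ(R)=1; free=3−1=2
SNF(R) diag = [4] → torsion [4]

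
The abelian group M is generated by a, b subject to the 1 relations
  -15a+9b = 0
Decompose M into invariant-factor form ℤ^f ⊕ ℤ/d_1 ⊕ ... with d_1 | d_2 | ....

rank_ℚ(R)=1; free=2−1=1
SNF(R) diag = [3] → torsion [3]

Answer: M ≅ ℤ^1 ⊕ ℤ/3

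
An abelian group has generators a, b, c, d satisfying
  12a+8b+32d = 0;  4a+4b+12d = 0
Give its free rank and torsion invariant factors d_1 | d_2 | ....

Answer: M ≅ ℤ^2 ⊕ ℤ/4 ⊕ ℤ/4

Derivation:
rank_ℚ(R)=2; free=4−2=2
SNF(R) diag = [4, 4] → torsion [4, 4]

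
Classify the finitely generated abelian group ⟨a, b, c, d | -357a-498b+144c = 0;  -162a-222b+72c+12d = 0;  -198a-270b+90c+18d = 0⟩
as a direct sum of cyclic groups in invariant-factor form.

Answer: M ≅ ℤ^1 ⊕ ℤ/3 ⊕ ℤ/6 ⊕ ℤ/18

Derivation:
rank_ℚ(R)=3; free=4−3=1
SNF(R) diag = [3, 6, 18] → torsion [3, 6, 18]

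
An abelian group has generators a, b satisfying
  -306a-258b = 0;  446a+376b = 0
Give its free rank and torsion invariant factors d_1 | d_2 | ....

rank_ℚ(R)=2; free=2−2=0
SNF(R) diag = [2, 6] → torsion [2, 6]

Answer: M ≅ ℤ/2 ⊕ ℤ/6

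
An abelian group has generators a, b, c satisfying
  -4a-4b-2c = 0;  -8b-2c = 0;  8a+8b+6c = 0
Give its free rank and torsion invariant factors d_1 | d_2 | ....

Answer: M ≅ ℤ/2 ⊕ ℤ/4 ⊕ ℤ/8

Derivation:
rank_ℚ(R)=3; free=3−3=0
SNF(R) diag = [2, 4, 8] → torsion [2, 4, 8]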